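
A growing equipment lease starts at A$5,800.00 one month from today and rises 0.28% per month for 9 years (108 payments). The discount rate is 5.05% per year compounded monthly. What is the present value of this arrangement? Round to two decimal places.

A$579,209.27

Periodic rate r = 0.0505/12 per month; n is counted in months.
Growing ordinary annuity: PV = PMT₁ × [1 − ((1+g)/(1+r))^n] / (r − g) = 5,800 × [1 − ((1+0.0028)/(1+r))^108] / (r − 0.0028) = A$579,209.27.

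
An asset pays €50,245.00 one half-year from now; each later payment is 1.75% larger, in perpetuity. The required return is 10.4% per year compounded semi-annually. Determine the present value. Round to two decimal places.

Periodic rate r = 0.104/2 per half-year.
Growing perpetuity (Gordon): PV = PMT₁ / (r − g) = 50,245 / (r − 0.0175) = €1,456,376.81.

€1,456,376.81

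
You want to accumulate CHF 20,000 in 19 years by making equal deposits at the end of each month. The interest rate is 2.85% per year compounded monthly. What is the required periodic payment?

CHF 66.20

Level ordinary annuity; solve FV = PMT × [((1+r)^n − 1)/r] for PMT.
Periodic rate r = 0.0285/12 per month; n is counted in months.
With n = 228: PMT = 20,000 / ([((1+r)^n − 1)/r]) = CHF 66.20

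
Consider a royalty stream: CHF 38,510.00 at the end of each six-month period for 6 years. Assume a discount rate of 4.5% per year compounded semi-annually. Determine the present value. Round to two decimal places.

This is an ordinary annuity: 12 payments of CHF 38,510.00 at the end of each six-month period.
Periodic rate r = 0.045/2 per half-year; n is counted in half-years.
PV = PMT × [(1 − (1+r)^−n)/r] = 38,510 × [1 − (1+r)^−12] / r = CHF 401,073.13

CHF 401,073.13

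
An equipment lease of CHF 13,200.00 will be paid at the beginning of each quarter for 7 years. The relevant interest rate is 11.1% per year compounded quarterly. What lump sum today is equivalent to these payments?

This is an annuity due: 28 payments of CHF 13,200.00 at the beginning of each quarter.
Periodic rate r = 0.111/4 per quarter; n is counted in quarters.
PV = PMT × [(1 − (1+r)^−n)/r] × (1+r) = 13,200 × [1 − (1+r)^−28] / r × (1+r) = CHF 261,706.80

CHF 261,706.80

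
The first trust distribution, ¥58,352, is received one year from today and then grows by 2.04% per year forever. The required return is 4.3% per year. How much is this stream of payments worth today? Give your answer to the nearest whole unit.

Periodic rate r = 0.043 per year.
Growing perpetuity (Gordon): PV = PMT₁ / (r − g) = 58,352 / (r − 0.0204) = ¥2,581,947.

¥2,581,947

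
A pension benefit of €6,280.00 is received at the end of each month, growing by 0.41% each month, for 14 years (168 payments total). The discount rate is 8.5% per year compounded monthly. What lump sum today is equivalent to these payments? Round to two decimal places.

€826,236.64

Periodic rate r = 0.085/12 per month; n is counted in months.
Growing ordinary annuity: PV = PMT₁ × [1 − ((1+g)/(1+r))^n] / (r − g) = 6,280 × [1 − ((1+0.0041)/(1+r))^168] / (r − 0.0041) = €826,236.64.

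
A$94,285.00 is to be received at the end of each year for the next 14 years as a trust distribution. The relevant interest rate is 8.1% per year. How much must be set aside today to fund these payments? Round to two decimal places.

A$772,813.22

This is an ordinary annuity: 14 payments of A$94,285.00 at the end of each year.
Periodic rate r = 0.081 per year.
PV = PMT × [(1 − (1+r)^−n)/r] = 94,285 × [1 − (1+r)^−14] / r = A$772,813.22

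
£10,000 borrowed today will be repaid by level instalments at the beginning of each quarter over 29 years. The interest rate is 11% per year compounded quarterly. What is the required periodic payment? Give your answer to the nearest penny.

Level annuity due; solve PV = PMT × [(1 − (1+r)^−n)/r] × (1+r) for PMT.
Periodic rate r = 0.11/4 per quarter; n is counted in quarters.
With n = 116: PMT = 10,000 / ([(1 − (1+r)^−n)/r] × (1+r)) = £279.66

£279.66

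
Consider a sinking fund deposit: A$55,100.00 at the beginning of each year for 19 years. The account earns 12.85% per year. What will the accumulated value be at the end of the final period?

This is an annuity due: 19 deposits of A$55,100.00 at the beginning of each year.
Periodic rate r = 0.1285 per year.
FV = PMT × [((1+r)^n − 1)/r] × (1+r) = 55,100 × [(1+r)^19 − 1] / r × (1+r) = A$4,327,597.91

A$4,327,597.91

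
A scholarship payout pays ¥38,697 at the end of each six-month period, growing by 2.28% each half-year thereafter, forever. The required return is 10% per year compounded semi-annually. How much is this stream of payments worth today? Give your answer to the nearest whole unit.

Periodic rate r = 0.1/2 per half-year.
Growing perpetuity (Gordon): PV = PMT₁ / (r − g) = 38,697 / (r − 0.0228) = ¥1,422,684.

¥1,422,684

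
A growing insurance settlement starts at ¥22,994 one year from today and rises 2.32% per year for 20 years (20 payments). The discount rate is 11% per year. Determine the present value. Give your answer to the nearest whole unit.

¥212,927

Periodic rate r = 0.11 per year.
Growing ordinary annuity: PV = PMT₁ × [1 − ((1+g)/(1+r))^n] / (r − g) = 22,994 × [1 − ((1+0.0232)/(1+r))^20] / (r − 0.0232) = ¥212,927.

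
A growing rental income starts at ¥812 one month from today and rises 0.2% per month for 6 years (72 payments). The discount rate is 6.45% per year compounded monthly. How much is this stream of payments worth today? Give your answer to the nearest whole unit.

¥51,734

Periodic rate r = 0.0645/12 per month; n is counted in months.
Growing ordinary annuity: PV = PMT₁ × [1 − ((1+g)/(1+r))^n] / (r − g) = 812 × [1 − ((1+0.002)/(1+r))^72] / (r − 0.002) = ¥51,734.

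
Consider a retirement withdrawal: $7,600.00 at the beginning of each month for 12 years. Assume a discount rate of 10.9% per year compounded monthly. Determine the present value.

$614,681.01

This is an annuity due: 144 payments of $7,600.00 at the beginning of each month.
Periodic rate r = 0.109/12 per month; n is counted in months.
PV = PMT × [(1 − (1+r)^−n)/r] × (1+r) = 7,600 × [1 − (1+r)^−144] / r × (1+r) = $614,681.01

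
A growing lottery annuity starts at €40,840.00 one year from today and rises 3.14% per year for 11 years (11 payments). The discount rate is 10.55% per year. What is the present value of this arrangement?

€294,214.21

Periodic rate r = 0.1055 per year.
Growing ordinary annuity: PV = PMT₁ × [1 − ((1+g)/(1+r))^n] / (r − g) = 40,840 × [1 − ((1+0.0314)/(1+r))^11] / (r − 0.0314) = €294,214.21.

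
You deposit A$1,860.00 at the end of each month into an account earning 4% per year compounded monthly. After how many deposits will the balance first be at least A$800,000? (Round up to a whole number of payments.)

268 payments

Periodic rate r = 0.04/12 per month; n is counted in months.
Ordinary annuity FV: 800,000 = 1,860 × [((1+r)^n − 1)/r].
(1+r)^n = 1 + 800,000 × r / 1,860, so n = ln(1 + 800,000·r/1,860) / ln(1+r) = 267.27.
Round up to a whole number of payments: n = 268.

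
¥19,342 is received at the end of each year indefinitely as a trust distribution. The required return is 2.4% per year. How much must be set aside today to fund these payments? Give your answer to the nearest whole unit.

¥805,917

Periodic rate r = 0.024 per year.
Level perpetuity: PV = PMT / r = 19,342 / (0.024) = ¥805,917.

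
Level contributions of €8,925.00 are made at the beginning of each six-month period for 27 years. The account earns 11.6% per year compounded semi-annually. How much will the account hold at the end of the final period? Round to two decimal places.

€3,256,139.43

This is an annuity due: 54 deposits of €8,925.00 at the beginning of each six-month period.
Periodic rate r = 0.116/2 per half-year; n is counted in half-years.
FV = PMT × [((1+r)^n − 1)/r] × (1+r) = 8,925 × [(1+r)^54 − 1] / r × (1+r) = €3,256,139.43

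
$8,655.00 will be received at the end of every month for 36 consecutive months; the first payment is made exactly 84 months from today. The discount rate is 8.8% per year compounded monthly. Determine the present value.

$148,846.82

Ordinary annuity of 36 payments, first payment at period 84.
Periodic rate r = 0.088/12 per month; n is counted in months.
The ordinary-annuity PV formula values the stream one period before the first payment (period 83); discount that back 83 periods:
PV₀ = 8,655 × [1 − (1+r)^−36] / r × (1+r)^−83 = $148,846.82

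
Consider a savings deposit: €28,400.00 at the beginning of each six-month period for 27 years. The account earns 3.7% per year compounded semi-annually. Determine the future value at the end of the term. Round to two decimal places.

This is an annuity due: 54 deposits of €28,400.00 at the beginning of each six-month period.
Periodic rate r = 0.037/2 per half-year; n is counted in half-years.
FV = PMT × [((1+r)^n − 1)/r] × (1+r) = 28,400 × [(1+r)^54 − 1] / r × (1+r) = €2,643,764.52

€2,643,764.52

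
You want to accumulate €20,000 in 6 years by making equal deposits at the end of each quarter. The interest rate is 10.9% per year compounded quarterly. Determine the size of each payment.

Level ordinary annuity; solve FV = PMT × [((1+r)^n − 1)/r] for PMT.
Periodic rate r = 0.109/4 per quarter; n is counted in quarters.
With n = 24: PMT = 20,000 / ([((1+r)^n − 1)/r]) = €601.24

€601.24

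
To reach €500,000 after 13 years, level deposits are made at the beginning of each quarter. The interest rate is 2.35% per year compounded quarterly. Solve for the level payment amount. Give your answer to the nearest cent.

Level annuity due; solve FV = PMT × [((1+r)^n − 1)/r] × (1+r) for PMT.
Periodic rate r = 0.0235/4 per quarter; n is counted in quarters.
With n = 52: PMT = 500,000 / ([((1+r)^n − 1)/r] × (1+r)) = €8,201.12

€8,201.12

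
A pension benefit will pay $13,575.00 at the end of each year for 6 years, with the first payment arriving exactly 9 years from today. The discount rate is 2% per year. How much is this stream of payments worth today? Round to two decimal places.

$64,898.92

Ordinary annuity of 6 payments, first payment at period 9.
Periodic rate r = 0.02 per year.
The ordinary-annuity PV formula values the stream one period before the first payment (period 8); discount that back 8 periods:
PV₀ = 13,575 × [1 − (1+r)^−6] / r × (1+r)^−8 = $64,898.92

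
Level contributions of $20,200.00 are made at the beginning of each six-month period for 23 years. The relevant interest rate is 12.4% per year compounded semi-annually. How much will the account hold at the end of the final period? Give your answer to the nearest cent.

This is an annuity due: 46 deposits of $20,200.00 at the beginning of each six-month period.
Periodic rate r = 0.124/2 per half-year; n is counted in half-years.
FV = PMT × [((1+r)^n − 1)/r] × (1+r) = 20,200 × [(1+r)^46 − 1] / r × (1+r) = $5,159,686.24

$5,159,686.24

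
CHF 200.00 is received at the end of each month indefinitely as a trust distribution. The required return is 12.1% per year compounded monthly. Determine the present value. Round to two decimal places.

Periodic rate r = 0.121/12 per month.
Level perpetuity: PV = PMT / r = 200 / (0.121/12) = CHF 19,834.71.

CHF 19,834.71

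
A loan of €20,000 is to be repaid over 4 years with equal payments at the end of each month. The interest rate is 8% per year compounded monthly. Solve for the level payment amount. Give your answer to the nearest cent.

Level ordinary annuity; solve PV = PMT × [(1 − (1+r)^−n)/r] for PMT.
Periodic rate r = 0.08/12 per month; n is counted in months.
With n = 48: PMT = 20,000 / ([(1 − (1+r)^−n)/r]) = €488.26

€488.26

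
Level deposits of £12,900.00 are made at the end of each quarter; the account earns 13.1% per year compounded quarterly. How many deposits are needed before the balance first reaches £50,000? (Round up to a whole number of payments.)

Periodic rate r = 0.131/4 per quarter; n is counted in quarters.
Ordinary annuity FV: 50,000 = 12,900 × [((1+r)^n − 1)/r].
(1+r)^n = 1 + 50,000 × r / 12,900, so n = ln(1 + 50,000·r/12,900) / ln(1+r) = 3.71.
Round up to a whole number of payments: n = 4.

4 payments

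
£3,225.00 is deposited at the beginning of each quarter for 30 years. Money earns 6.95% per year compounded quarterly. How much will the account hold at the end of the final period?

This is an annuity due: 120 deposits of £3,225.00 at the beginning of each quarter.
Periodic rate r = 0.0695/4 per quarter; n is counted in quarters.
FV = PMT × [((1+r)^n − 1)/r] × (1+r) = 3,225 × [(1+r)^120 − 1] / r × (1+r) = £1,303,316.45

£1,303,316.45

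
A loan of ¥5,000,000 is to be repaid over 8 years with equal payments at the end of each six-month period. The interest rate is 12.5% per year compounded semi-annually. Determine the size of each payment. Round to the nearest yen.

¥503,290

Level ordinary annuity; solve PV = PMT × [(1 − (1+r)^−n)/r] for PMT.
Periodic rate r = 0.125/2 per half-year; n is counted in half-years.
With n = 16: PMT = 5,000,000 / ([(1 − (1+r)^−n)/r]) = ¥503,290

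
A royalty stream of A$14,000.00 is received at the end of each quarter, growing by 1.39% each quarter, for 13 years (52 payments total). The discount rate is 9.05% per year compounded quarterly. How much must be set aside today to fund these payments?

Periodic rate r = 0.0905/4 per quarter; n is counted in quarters.
Growing ordinary annuity: PV = PMT₁ × [1 − ((1+g)/(1+r))^n] / (r − g) = 14,000 × [1 − ((1+0.0139)/(1+r))^52] / (r − 0.0139) = A$576,909.26.

A$576,909.26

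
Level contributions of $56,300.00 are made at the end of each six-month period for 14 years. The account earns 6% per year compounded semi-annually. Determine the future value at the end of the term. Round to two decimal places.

This is an ordinary annuity: 28 deposits of $56,300.00 at the end of each six-month period.
Periodic rate r = 0.06/2 per half-year; n is counted in half-years.
FV = PMT × [((1+r)^n − 1)/r] = 56,300 × [(1+r)^28 − 1] / r = $2,417,010.94

$2,417,010.94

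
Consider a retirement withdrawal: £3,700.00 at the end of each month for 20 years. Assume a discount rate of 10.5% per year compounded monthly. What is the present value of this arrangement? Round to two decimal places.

This is an ordinary annuity: 240 payments of £3,700.00 at the end of each month.
Periodic rate r = 0.105/12 per month; n is counted in months.
PV = PMT × [(1 − (1+r)^−n)/r] = 3,700 × [1 − (1+r)^−240] / r = £370,600.41

£370,600.41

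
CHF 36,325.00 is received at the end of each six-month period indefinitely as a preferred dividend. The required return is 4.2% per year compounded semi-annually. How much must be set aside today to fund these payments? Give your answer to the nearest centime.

CHF 1,729,761.90

Periodic rate r = 0.042/2 per half-year.
Level perpetuity: PV = PMT / r = 36,325 / (0.042/2) = CHF 1,729,761.90.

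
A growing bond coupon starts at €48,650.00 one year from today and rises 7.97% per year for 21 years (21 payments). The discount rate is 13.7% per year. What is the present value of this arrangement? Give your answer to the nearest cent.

Periodic rate r = 0.137 per year.
Growing ordinary annuity: PV = PMT₁ × [1 − ((1+g)/(1+r))^n] / (r − g) = 48,650 × [1 − ((1+0.0797)/(1+r))^21] / (r − 0.0797) = €562,408.85.

€562,408.85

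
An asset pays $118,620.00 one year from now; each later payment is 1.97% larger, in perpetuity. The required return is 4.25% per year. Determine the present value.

Periodic rate r = 0.0425 per year.
Growing perpetuity (Gordon): PV = PMT₁ / (r − g) = 118,620 / (r − 0.0197) = $5,202,631.58.

$5,202,631.58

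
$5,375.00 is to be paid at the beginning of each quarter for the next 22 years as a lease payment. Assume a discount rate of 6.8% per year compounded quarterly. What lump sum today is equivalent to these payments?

$248,604.60

This is an annuity due: 88 payments of $5,375.00 at the beginning of each quarter.
Periodic rate r = 0.068/4 per quarter; n is counted in quarters.
PV = PMT × [(1 − (1+r)^−n)/r] × (1+r) = 5,375 × [1 − (1+r)^−88] / r × (1+r) = $248,604.60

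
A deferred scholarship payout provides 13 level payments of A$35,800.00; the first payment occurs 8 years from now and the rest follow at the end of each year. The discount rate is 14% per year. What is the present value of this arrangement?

Ordinary annuity of 13 payments, first payment at period 8.
Periodic rate r = 0.14 per year.
The ordinary-annuity PV formula values the stream one period before the first payment (period 7); discount that back 7 periods:
PV₀ = 35,800 × [1 − (1+r)^−13] / r × (1+r)^−7 = A$83,586.76

A$83,586.76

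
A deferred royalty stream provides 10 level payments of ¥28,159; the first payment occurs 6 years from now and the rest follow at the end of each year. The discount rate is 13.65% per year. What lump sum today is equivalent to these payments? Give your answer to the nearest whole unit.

¥78,537

Ordinary annuity of 10 payments, first payment at period 6.
Periodic rate r = 0.1365 per year.
The ordinary-annuity PV formula values the stream one period before the first payment (period 5); discount that back 5 periods:
PV₀ = 28,159 × [1 − (1+r)^−10] / r × (1+r)^−5 = ¥78,537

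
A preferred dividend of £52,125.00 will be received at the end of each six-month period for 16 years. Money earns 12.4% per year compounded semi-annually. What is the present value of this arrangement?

This is an ordinary annuity: 32 payments of £52,125.00 at the end of each six-month period.
Periodic rate r = 0.124/2 per half-year; n is counted in half-years.
PV = PMT × [(1 − (1+r)^−n)/r] = 52,125 × [1 − (1+r)^−32] / r = £718,075.16

£718,075.16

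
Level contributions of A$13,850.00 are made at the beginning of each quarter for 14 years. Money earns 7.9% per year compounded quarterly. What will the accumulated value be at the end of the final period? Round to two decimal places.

This is an annuity due: 56 deposits of A$13,850.00 at the beginning of each quarter.
Periodic rate r = 0.079/4 per quarter; n is counted in quarters.
FV = PMT × [((1+r)^n − 1)/r] × (1+r) = 13,850 × [(1+r)^56 − 1] / r × (1+r) = A$1,422,966.24

A$1,422,966.24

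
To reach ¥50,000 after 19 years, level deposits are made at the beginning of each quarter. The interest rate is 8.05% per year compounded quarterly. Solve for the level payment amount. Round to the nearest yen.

¥278

Level annuity due; solve FV = PMT × [((1+r)^n − 1)/r] × (1+r) for PMT.
Periodic rate r = 0.0805/4 per quarter; n is counted in quarters.
With n = 76: PMT = 50,000 / ([((1+r)^n − 1)/r] × (1+r)) = ¥278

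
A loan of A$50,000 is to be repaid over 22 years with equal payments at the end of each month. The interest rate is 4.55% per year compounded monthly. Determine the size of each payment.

A$300.07

Level ordinary annuity; solve PV = PMT × [(1 − (1+r)^−n)/r] for PMT.
Periodic rate r = 0.0455/12 per month; n is counted in months.
With n = 264: PMT = 50,000 / ([(1 − (1+r)^−n)/r]) = A$300.07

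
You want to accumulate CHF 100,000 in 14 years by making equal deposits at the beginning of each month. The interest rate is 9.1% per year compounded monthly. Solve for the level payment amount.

Level annuity due; solve FV = PMT × [((1+r)^n − 1)/r] × (1+r) for PMT.
Periodic rate r = 0.091/12 per month; n is counted in months.
With n = 168: PMT = 100,000 / ([((1+r)^n − 1)/r] × (1+r)) = CHF 294.23

CHF 294.23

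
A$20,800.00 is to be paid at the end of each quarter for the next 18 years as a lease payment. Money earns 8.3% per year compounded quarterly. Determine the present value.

This is an ordinary annuity: 72 payments of A$20,800.00 at the end of each quarter.
Periodic rate r = 0.083/4 per quarter; n is counted in quarters.
PV = PMT × [(1 − (1+r)^−n)/r] = 20,800 × [1 − (1+r)^−72] / r = A$773,929.08

A$773,929.08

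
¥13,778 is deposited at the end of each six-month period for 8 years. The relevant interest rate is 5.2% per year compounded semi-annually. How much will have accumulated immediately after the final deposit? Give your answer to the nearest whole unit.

¥269,121

This is an ordinary annuity: 16 deposits of ¥13,778 at the end of each six-month period.
Periodic rate r = 0.052/2 per half-year; n is counted in half-years.
FV = PMT × [((1+r)^n − 1)/r] = 13,778 × [(1+r)^16 − 1] / r = ¥269,121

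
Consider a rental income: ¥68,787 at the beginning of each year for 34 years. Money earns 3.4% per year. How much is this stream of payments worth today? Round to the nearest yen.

This is an annuity due: 34 payments of ¥68,787 at the beginning of each year.
Periodic rate r = 0.034 per year.
PV = PMT × [(1 − (1+r)^−n)/r] × (1+r) = 68,787 × [1 − (1+r)^−34] / r × (1+r) = ¥1,420,738

¥1,420,738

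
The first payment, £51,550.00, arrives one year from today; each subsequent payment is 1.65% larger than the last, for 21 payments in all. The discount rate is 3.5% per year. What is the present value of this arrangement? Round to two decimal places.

£878,546.82

Periodic rate r = 0.035 per year.
Growing ordinary annuity: PV = PMT₁ × [1 − ((1+g)/(1+r))^n] / (r − g) = 51,550 × [1 − ((1+0.0165)/(1+r))^21] / (r − 0.0165) = £878,546.82.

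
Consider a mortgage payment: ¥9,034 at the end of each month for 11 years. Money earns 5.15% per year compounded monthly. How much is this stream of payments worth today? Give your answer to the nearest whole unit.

¥908,950

This is an ordinary annuity: 132 payments of ¥9,034 at the end of each month.
Periodic rate r = 0.0515/12 per month; n is counted in months.
PV = PMT × [(1 − (1+r)^−n)/r] = 9,034 × [1 − (1+r)^−132] / r = ¥908,950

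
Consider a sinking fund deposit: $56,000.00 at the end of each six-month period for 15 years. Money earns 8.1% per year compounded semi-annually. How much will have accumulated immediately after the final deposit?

This is an ordinary annuity: 30 deposits of $56,000.00 at the end of each six-month period.
Periodic rate r = 0.081/2 per half-year; n is counted in half-years.
FV = PMT × [((1+r)^n − 1)/r] = 56,000 × [(1+r)^30 − 1] / r = $3,167,117.83

$3,167,117.83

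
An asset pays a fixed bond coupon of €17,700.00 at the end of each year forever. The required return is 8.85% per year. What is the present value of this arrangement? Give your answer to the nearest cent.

€200,000.00

Periodic rate r = 0.0885 per year.
Level perpetuity: PV = PMT / r = 17,700 / (0.0885) = €200,000.00.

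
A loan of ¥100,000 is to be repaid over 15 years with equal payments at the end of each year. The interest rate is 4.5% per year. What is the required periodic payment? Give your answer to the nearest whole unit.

Level ordinary annuity; solve PV = PMT × [(1 − (1+r)^−n)/r] for PMT.
Periodic rate r = 0.045 per year.
With n = 15: PMT = 100,000 / ([(1 − (1+r)^−n)/r]) = ¥9,311

¥9,311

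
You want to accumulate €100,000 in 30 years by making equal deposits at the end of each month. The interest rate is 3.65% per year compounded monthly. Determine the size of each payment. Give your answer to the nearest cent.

Level ordinary annuity; solve FV = PMT × [((1+r)^n − 1)/r] for PMT.
Periodic rate r = 0.0365/12 per month; n is counted in months.
With n = 360: PMT = 100,000 / ([((1+r)^n − 1)/r]) = €153.29

€153.29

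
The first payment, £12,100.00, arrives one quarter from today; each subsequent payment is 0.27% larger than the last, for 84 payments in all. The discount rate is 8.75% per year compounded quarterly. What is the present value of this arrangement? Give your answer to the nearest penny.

£502,500.67

Periodic rate r = 0.0875/4 per quarter; n is counted in quarters.
Growing ordinary annuity: PV = PMT₁ × [1 − ((1+g)/(1+r))^n] / (r − g) = 12,100 × [1 − ((1+0.0027)/(1+r))^84] / (r − 0.0027) = £502,500.67.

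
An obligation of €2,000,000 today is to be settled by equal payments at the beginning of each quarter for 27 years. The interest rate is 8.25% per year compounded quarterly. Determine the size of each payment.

€45,425.39

Level annuity due; solve PV = PMT × [(1 − (1+r)^−n)/r] × (1+r) for PMT.
Periodic rate r = 0.0825/4 per quarter; n is counted in quarters.
With n = 108: PMT = 2,000,000 / ([(1 − (1+r)^−n)/r] × (1+r)) = €45,425.39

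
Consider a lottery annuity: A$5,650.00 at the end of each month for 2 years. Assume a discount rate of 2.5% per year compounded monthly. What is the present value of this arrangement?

This is an ordinary annuity: 24 payments of A$5,650.00 at the end of each month.
Periodic rate r = 0.025/12 per month; n is counted in months.
PV = PMT × [(1 − (1+r)^−n)/r] = 5,650 × [1 − (1+r)^−24] / r = A$132,131.62

A$132,131.62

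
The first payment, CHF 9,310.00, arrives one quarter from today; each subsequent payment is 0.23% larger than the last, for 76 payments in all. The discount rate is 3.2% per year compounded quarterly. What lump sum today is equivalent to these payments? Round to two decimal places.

Periodic rate r = 0.032/4 per quarter; n is counted in quarters.
Growing ordinary annuity: PV = PMT₁ × [1 − ((1+g)/(1+r))^n] / (r − g) = 9,310 × [1 − ((1+0.0023)/(1+r))^76] / (r − 0.0023) = CHF 571,877.59.

CHF 571,877.59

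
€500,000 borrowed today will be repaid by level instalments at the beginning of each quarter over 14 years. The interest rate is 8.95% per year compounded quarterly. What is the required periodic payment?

Level annuity due; solve PV = PMT × [(1 − (1+r)^−n)/r] × (1+r) for PMT.
Periodic rate r = 0.0895/4 per quarter; n is counted in quarters.
With n = 56: PMT = 500,000 / ([(1 − (1+r)^−n)/r] × (1+r)) = €15,403.94

€15,403.94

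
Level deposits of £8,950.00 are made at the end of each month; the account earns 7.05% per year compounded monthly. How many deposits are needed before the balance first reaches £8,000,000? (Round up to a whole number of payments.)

313 payments

Periodic rate r = 0.0705/12 per month; n is counted in months.
Ordinary annuity FV: 8,000,000 = 8,950 × [((1+r)^n − 1)/r].
(1+r)^n = 1 + 8,000,000 × r / 8,950, so n = ln(1 + 8,000,000·r/8,950) / ln(1+r) = 312.88.
Round up to a whole number of payments: n = 313.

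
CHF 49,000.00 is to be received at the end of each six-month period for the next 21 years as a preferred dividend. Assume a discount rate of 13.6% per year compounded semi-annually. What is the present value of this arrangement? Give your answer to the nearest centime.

CHF 675,121.42

This is an ordinary annuity: 42 payments of CHF 49,000.00 at the end of each six-month period.
Periodic rate r = 0.136/2 per half-year; n is counted in half-years.
PV = PMT × [(1 − (1+r)^−n)/r] = 49,000 × [1 − (1+r)^−42] / r = CHF 675,121.42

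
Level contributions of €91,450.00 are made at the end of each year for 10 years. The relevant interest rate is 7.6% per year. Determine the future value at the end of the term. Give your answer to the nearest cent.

€1,299,894.85

This is an ordinary annuity: 10 deposits of €91,450.00 at the end of each year.
Periodic rate r = 0.076 per year.
FV = PMT × [((1+r)^n − 1)/r] = 91,450 × [(1+r)^10 − 1] / r = €1,299,894.85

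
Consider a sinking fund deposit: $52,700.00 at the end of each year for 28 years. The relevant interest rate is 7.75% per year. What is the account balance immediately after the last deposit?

This is an ordinary annuity: 28 deposits of $52,700.00 at the end of each year.
Periodic rate r = 0.0775 per year.
FV = PMT × [((1+r)^n − 1)/r] = 52,700 × [(1+r)^28 − 1] / r = $4,817,847.89

$4,817,847.89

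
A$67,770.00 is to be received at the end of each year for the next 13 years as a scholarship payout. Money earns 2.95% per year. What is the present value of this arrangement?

This is an ordinary annuity: 13 payments of A$67,770.00 at the end of each year.
Periodic rate r = 0.0295 per year.
PV = PMT × [(1 − (1+r)^−n)/r] = 67,770 × [1 − (1+r)^−13] / r = A$723,041.02

A$723,041.02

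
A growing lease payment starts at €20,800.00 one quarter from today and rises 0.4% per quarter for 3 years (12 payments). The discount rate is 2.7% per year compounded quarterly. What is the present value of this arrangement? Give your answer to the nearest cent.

€244,235.46

Periodic rate r = 0.027/4 per quarter; n is counted in quarters.
Growing ordinary annuity: PV = PMT₁ × [1 − ((1+g)/(1+r))^n] / (r − g) = 20,800 × [1 − ((1+0.004)/(1+r))^12] / (r − 0.004) = €244,235.46.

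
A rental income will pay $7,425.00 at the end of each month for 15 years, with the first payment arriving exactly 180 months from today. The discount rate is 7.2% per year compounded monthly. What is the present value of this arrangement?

$279,636.73

Ordinary annuity of 180 payments, first payment at period 180.
Periodic rate r = 0.072/12 per month; n is counted in months.
The ordinary-annuity PV formula values the stream one period before the first payment (period 179); discount that back 179 periods:
PV₀ = 7,425 × [1 − (1+r)^−180] / r × (1+r)^−179 = $279,636.73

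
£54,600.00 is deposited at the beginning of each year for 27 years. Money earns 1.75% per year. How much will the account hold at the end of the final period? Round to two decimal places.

This is an annuity due: 27 deposits of £54,600.00 at the beginning of each year.
Periodic rate r = 0.0175 per year.
FV = PMT × [((1+r)^n − 1)/r] × (1+r) = 54,600 × [(1+r)^27 − 1] / r × (1+r) = £1,896,688.24

£1,896,688.24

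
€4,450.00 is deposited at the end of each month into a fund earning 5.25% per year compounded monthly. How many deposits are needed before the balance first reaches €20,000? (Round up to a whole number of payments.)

Periodic rate r = 0.0525/12 per month; n is counted in months.
Ordinary annuity FV: 20,000 = 4,450 × [((1+r)^n − 1)/r].
(1+r)^n = 1 + 20,000 × r / 4,450, so n = ln(1 + 20,000·r/4,450) / ln(1+r) = 4.46.
Round up to a whole number of payments: n = 5.

5 payments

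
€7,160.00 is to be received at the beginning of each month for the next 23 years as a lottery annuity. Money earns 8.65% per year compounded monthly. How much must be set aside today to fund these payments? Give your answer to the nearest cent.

€862,648.90

This is an annuity due: 276 payments of €7,160.00 at the beginning of each month.
Periodic rate r = 0.0865/12 per month; n is counted in months.
PV = PMT × [(1 − (1+r)^−n)/r] × (1+r) = 7,160 × [1 − (1+r)^−276] / r × (1+r) = €862,648.90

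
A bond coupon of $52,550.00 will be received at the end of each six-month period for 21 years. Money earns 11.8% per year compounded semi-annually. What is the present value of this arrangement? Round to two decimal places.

$810,493.47

This is an ordinary annuity: 42 payments of $52,550.00 at the end of each six-month period.
Periodic rate r = 0.118/2 per half-year; n is counted in half-years.
PV = PMT × [(1 − (1+r)^−n)/r] = 52,550 × [1 − (1+r)^−42] / r = $810,493.47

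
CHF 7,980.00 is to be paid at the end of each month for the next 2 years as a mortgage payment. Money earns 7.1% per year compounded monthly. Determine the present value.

CHF 178,053.75

This is an ordinary annuity: 24 payments of CHF 7,980.00 at the end of each month.
Periodic rate r = 0.071/12 per month; n is counted in months.
PV = PMT × [(1 − (1+r)^−n)/r] = 7,980 × [1 − (1+r)^−24] / r = CHF 178,053.75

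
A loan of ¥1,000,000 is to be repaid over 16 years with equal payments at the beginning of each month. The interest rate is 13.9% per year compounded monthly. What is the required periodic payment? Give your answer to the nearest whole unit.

Level annuity due; solve PV = PMT × [(1 − (1+r)^−n)/r] × (1+r) for PMT.
Periodic rate r = 0.139/12 per month; n is counted in months.
With n = 192: PMT = 1,000,000 / ([(1 − (1+r)^−n)/r] × (1+r)) = ¥12,860

¥12,860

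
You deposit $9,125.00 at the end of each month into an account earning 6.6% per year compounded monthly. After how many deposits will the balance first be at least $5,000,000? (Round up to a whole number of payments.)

Periodic rate r = 0.066/12 per month; n is counted in months.
Ordinary annuity FV: 5,000,000 = 9,125 × [((1+r)^n − 1)/r].
(1+r)^n = 1 + 5,000,000 × r / 9,125, so n = ln(1 + 5,000,000·r/9,125) / ln(1+r) = 253.37.
Round up to a whole number of payments: n = 254.

254 payments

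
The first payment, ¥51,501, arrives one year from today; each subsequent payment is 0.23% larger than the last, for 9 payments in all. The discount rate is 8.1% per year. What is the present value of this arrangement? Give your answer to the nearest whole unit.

¥322,968

Periodic rate r = 0.081 per year.
Growing ordinary annuity: PV = PMT₁ × [1 − ((1+g)/(1+r))^n] / (r − g) = 51,501 × [1 − ((1+0.0023)/(1+r))^9] / (r − 0.0023) = ¥322,968.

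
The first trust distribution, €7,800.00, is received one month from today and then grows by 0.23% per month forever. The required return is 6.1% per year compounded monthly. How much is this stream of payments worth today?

€2,802,395.21

Periodic rate r = 0.061/12 per month.
Growing perpetuity (Gordon): PV = PMT₁ / (r − g) = 7,800 / (r − 0.0023) = €2,802,395.21.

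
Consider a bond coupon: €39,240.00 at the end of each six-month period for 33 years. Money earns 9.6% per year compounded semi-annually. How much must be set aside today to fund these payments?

This is an ordinary annuity: 66 payments of €39,240.00 at the end of each six-month period.
Periodic rate r = 0.096/2 per half-year; n is counted in half-years.
PV = PMT × [(1 − (1+r)^−n)/r] = 39,240 × [1 − (1+r)^−66] / r = €780,462.38

€780,462.38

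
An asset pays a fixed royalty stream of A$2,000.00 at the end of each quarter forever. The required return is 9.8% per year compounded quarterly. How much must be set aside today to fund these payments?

Periodic rate r = 0.098/4 per quarter.
Level perpetuity: PV = PMT / r = 2,000 / (0.098/4) = A$81,632.65.

A$81,632.65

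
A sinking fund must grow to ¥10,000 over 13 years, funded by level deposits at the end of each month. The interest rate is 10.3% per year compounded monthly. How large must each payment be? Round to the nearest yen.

Level ordinary annuity; solve FV = PMT × [((1+r)^n − 1)/r] for PMT.
Periodic rate r = 0.103/12 per month; n is counted in months.
With n = 156: PMT = 10,000 / ([((1+r)^n − 1)/r]) = ¥31

¥31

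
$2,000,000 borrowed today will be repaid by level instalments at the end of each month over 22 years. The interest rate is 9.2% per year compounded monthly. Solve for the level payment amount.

$17,688.56

Level ordinary annuity; solve PV = PMT × [(1 − (1+r)^−n)/r] for PMT.
Periodic rate r = 0.092/12 per month; n is counted in months.
With n = 264: PMT = 2,000,000 / ([(1 − (1+r)^−n)/r]) = $17,688.56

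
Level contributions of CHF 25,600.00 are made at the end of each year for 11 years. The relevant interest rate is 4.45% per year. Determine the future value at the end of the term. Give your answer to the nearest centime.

This is an ordinary annuity: 11 deposits of CHF 25,600.00 at the end of each year.
Periodic rate r = 0.0445 per year.
FV = PMT × [((1+r)^n − 1)/r] = 25,600 × [(1+r)^11 − 1] / r = CHF 353,413.53

CHF 353,413.53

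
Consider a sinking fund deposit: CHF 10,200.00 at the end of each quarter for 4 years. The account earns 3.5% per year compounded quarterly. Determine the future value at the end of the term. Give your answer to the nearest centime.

This is an ordinary annuity: 16 deposits of CHF 10,200.00 at the end of each quarter.
Periodic rate r = 0.035/4 per quarter; n is counted in quarters.
FV = PMT × [((1+r)^n − 1)/r] = 10,200 × [(1+r)^16 − 1] / r = CHF 174,360.03

CHF 174,360.03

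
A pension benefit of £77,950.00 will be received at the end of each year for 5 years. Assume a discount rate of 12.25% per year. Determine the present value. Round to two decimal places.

£279,260.71

This is an ordinary annuity: 5 payments of £77,950.00 at the end of each year.
Periodic rate r = 0.1225 per year.
PV = PMT × [(1 − (1+r)^−n)/r] = 77,950 × [1 − (1+r)^−5] / r = £279,260.71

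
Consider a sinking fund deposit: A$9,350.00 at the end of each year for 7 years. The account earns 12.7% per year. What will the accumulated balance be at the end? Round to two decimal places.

A$96,388.28

This is an ordinary annuity: 7 deposits of A$9,350.00 at the end of each year.
Periodic rate r = 0.127 per year.
FV = PMT × [((1+r)^n − 1)/r] = 9,350 × [(1+r)^7 − 1] / r = A$96,388.28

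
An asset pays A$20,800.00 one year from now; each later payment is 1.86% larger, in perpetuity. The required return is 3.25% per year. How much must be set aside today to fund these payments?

A$1,496,402.88

Periodic rate r = 0.0325 per year.
Growing perpetuity (Gordon): PV = PMT₁ / (r − g) = 20,800 / (r − 0.0186) = A$1,496,402.88.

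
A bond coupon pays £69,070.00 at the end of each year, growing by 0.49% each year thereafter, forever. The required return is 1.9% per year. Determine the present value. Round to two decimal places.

£4,898,581.56

Periodic rate r = 0.019 per year.
Growing perpetuity (Gordon): PV = PMT₁ / (r − g) = 69,070 / (r − 0.0049) = £4,898,581.56.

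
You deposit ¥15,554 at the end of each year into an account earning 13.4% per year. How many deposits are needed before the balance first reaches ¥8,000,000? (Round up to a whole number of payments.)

34 payments

Periodic rate r = 0.134 per year.
Ordinary annuity FV: 8,000,000 = 15,554 × [((1+r)^n − 1)/r].
(1+r)^n = 1 + 8,000,000 × r / 15,554, so n = ln(1 + 8,000,000·r/15,554) / ln(1+r) = 33.78.
Round up to a whole number of payments: n = 34.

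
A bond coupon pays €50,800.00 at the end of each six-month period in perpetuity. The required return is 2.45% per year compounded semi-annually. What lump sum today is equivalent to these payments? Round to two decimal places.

€4,146,938.78

Periodic rate r = 0.0245/2 per half-year.
Level perpetuity: PV = PMT / r = 50,800 / (0.0245/2) = €4,146,938.78.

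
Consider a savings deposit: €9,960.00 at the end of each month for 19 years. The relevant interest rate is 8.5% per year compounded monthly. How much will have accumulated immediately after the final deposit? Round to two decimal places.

€5,623,550.79

This is an ordinary annuity: 228 deposits of €9,960.00 at the end of each month.
Periodic rate r = 0.085/12 per month; n is counted in months.
FV = PMT × [((1+r)^n − 1)/r] = 9,960 × [(1+r)^228 − 1] / r = €5,623,550.79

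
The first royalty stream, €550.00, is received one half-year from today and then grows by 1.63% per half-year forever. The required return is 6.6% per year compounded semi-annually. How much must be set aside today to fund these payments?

Periodic rate r = 0.066/2 per half-year.
Growing perpetuity (Gordon): PV = PMT₁ / (r − g) = 550 / (r − 0.0163) = €32,934.13.

€32,934.13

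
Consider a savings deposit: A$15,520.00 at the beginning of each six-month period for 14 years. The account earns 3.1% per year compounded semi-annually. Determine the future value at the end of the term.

This is an annuity due: 28 deposits of A$15,520.00 at the beginning of each six-month period.
Periodic rate r = 0.031/2 per half-year; n is counted in half-years.
FV = PMT × [((1+r)^n − 1)/r] × (1+r) = 15,520 × [(1+r)^28 − 1] / r × (1+r) = A$547,337.96

A$547,337.96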